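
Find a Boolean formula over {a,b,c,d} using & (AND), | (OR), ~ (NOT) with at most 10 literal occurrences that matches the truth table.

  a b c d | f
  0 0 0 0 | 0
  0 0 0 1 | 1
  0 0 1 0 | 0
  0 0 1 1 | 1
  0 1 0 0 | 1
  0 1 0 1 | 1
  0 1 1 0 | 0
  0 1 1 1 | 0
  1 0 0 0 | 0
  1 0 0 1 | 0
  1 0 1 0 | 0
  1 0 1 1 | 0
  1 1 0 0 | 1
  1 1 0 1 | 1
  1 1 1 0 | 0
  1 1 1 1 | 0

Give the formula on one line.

  ~d = 1010101010101010
  ~b = 1111000011110000
  (~d & ~b) = 1010000010100000
  ~a = 1111111100000000
  (d | b) = 0101111101011111
  (~a & (d | b)) = 0101111100000000
  ((~d & ~b) | (~a & (d | b))) = 1111111110100000
  (~b & d) = 0101000001010000
  (((~d & ~b) | (~a & (d | b))) & (~b & d)) = 0101000000000000
  ~c = 1100110011001100
  (b & ~c) = 0000110000001100
  ((((~d & ~b) | (~a & (d | b))) & (~b & d)) | (b & ~c)) = 0101110000001100

((((~d & ~b) | (~a & (d | b))) & (~b & d)) | (b & ~c))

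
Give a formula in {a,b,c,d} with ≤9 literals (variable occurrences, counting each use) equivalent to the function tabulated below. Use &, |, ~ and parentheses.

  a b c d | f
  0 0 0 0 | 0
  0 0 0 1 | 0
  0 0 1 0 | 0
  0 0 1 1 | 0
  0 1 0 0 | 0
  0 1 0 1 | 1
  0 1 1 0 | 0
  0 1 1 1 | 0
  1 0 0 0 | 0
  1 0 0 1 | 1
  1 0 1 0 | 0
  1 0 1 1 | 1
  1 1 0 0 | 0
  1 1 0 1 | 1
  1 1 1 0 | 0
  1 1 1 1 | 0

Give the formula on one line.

((a & ((~b & d) | ~a)) | (b & (~c & ((~b & ~a) | d))))

  ~b = 1111000011110000
  (~b & d) = 0101000001010000
  ~a = 1111111100000000
  ((~b & d) | ~a) = 1111111101010000
  (a & ((~b & d) | ~a)) = 0000000001010000
  ~c = 1100110011001100
  (~b & ~a) = 1111000000000000
  ((~b & ~a) | d) = 1111010101010101
  (~c & ((~b & ~a) | d)) = 1100010001000100
  (b & (~c & ((~b & ~a) | d))) = 0000010000000100
  ((a & ((~b & d) | ~a)) | (b & (~c & ((~b & ~a) | d)))) = 0000010001010100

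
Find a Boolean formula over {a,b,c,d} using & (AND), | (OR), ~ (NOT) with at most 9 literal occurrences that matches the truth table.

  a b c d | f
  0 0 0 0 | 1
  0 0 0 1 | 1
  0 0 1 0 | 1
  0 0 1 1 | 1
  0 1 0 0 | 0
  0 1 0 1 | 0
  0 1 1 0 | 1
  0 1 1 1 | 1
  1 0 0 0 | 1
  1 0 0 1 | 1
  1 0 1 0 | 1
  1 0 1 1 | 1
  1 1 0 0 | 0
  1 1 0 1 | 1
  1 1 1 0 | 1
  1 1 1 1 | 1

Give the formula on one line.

((~b | (a & d)) | ((~d | ~a) & (b & c)))

  ~b = 1111000011110000
  (a & d) = 0000000001010101
  (~b | (a & d)) = 1111000011110101
  ~d = 1010101010101010
  ~a = 1111111100000000
  (~d | ~a) = 1111111110101010
  (b & c) = 0000001100000011
  ((~d | ~a) & (b & c)) = 0000001100000010
  ((~b | (a & d)) | ((~d | ~a) & (b & c))) = 1111001111110111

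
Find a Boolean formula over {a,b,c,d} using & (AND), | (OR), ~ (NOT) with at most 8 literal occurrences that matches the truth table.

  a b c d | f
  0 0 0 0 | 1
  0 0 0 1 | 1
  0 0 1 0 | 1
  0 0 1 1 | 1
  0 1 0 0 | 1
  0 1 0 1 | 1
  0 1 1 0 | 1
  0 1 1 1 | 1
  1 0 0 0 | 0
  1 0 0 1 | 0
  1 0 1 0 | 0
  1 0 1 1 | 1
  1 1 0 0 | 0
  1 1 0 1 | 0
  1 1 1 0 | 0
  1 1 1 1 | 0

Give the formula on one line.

  ~a = 1111111100000000
  ~d = 1010101010101010
  (c | ~d) = 1011101110111011
  (d & (c | ~d)) = 0001000100010001
  (~a | (d & (c | ~d))) = 1111111100010001
  ~b = 1111000011110000
  (c & ~b) = 0011000000110000
  ((c & ~b) | ~a) = 1111111100110000
  ((~a | (d & (c | ~d))) & ((c & ~b) | ~a)) = 1111111100010000

((~a | (d & (c | ~d))) & ((c & ~b) | ~a))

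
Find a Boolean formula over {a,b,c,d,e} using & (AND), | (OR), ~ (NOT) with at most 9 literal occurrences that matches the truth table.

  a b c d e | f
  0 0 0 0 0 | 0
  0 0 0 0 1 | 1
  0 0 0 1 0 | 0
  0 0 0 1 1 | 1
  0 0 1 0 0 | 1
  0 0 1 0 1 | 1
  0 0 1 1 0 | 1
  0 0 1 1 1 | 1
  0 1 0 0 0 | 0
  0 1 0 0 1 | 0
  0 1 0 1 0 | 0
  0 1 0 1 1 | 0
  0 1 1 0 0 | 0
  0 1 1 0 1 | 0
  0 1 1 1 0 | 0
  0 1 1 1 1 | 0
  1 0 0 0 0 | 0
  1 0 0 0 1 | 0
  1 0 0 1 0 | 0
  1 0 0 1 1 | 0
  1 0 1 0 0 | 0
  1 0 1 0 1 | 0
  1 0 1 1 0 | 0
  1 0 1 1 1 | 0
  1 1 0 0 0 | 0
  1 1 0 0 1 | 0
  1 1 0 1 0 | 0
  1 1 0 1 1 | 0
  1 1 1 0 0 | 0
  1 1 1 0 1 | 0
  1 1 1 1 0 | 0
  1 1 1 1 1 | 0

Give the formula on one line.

((~b & ((b | c) | (e & ~a))) & (~c | ~a))

  ~b = 11111111000000001111111100000000
  (b | c) = 00001111111111110000111111111111
  ~a = 11111111111111110000000000000000
  (e & ~a) = 01010101010101010000000000000000
  ((b | c) | (e & ~a)) = 01011111111111110000111111111111
  (~b & ((b | c) | (e & ~a))) = 01011111000000000000111100000000
  ~c = 11110000111100001111000011110000
  (~c | ~a) = 11111111111111111111000011110000
  ((~b & ((b | c) | (e & ~a))) & (~c | ~a)) = 01011111000000000000000000000000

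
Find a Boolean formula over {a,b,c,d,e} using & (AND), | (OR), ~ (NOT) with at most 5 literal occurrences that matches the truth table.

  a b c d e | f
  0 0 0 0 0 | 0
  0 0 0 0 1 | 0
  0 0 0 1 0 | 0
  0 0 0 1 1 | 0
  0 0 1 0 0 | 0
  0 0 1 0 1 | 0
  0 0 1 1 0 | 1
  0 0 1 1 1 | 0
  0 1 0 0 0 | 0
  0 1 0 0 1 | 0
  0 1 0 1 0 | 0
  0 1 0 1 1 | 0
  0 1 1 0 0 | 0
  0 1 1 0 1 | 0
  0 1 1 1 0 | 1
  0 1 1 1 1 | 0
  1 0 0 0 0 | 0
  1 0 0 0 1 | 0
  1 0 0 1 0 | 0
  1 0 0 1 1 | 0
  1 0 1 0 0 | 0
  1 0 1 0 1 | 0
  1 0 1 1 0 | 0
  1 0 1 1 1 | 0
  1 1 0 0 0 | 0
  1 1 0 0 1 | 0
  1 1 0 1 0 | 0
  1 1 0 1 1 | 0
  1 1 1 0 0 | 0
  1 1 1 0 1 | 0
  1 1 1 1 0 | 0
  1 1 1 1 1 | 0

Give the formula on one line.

(((d & (~a & ~e)) | ~c) & c)

  ~a = 11111111111111110000000000000000
  ~e = 10101010101010101010101010101010
  (~a & ~e) = 10101010101010100000000000000000
  (d & (~a & ~e)) = 00100010001000100000000000000000
  ~c = 11110000111100001111000011110000
  ((d & (~a & ~e)) | ~c) = 11110010111100101111000011110000
  (((d & (~a & ~e)) | ~c) & c) = 00000010000000100000000000000000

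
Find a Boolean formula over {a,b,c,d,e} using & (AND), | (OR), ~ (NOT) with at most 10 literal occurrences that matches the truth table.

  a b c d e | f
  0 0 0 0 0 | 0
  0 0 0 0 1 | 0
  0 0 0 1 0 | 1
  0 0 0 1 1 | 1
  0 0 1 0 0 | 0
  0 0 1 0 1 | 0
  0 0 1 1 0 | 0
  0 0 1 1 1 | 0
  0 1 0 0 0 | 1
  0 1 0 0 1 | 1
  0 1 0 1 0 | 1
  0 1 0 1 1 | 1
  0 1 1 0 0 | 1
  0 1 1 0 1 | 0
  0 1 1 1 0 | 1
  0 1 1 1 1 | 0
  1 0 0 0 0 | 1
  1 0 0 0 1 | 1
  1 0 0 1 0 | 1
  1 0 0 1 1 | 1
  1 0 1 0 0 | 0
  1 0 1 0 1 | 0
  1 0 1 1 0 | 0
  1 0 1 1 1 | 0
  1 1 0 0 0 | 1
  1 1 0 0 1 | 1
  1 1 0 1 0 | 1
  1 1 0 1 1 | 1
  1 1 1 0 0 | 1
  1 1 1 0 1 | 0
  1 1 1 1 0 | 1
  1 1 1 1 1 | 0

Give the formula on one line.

((((~e | ~b) & b) | ~c) & (((a | c) | d) | (~a & b)))

  ~e = 10101010101010101010101010101010
  ~b = 11111111000000001111111100000000
  (~e | ~b) = 11111111101010101111111110101010
  ((~e | ~b) & b) = 00000000101010100000000010101010
  ~c = 11110000111100001111000011110000
  (((~e | ~b) & b) | ~c) = 11110000111110101111000011111010
  (a | c) = 00001111000011111111111111111111
  ((a | c) | d) = 00111111001111111111111111111111
  ~a = 11111111111111110000000000000000
  (~a & b) = 00000000111111110000000000000000
  (((a | c) | d) | (~a & b)) = 00111111111111111111111111111111
  ((((~e | ~b) & b) | ~c) & (((a | c) | d) | (~a & b))) = 00110000111110101111000011111010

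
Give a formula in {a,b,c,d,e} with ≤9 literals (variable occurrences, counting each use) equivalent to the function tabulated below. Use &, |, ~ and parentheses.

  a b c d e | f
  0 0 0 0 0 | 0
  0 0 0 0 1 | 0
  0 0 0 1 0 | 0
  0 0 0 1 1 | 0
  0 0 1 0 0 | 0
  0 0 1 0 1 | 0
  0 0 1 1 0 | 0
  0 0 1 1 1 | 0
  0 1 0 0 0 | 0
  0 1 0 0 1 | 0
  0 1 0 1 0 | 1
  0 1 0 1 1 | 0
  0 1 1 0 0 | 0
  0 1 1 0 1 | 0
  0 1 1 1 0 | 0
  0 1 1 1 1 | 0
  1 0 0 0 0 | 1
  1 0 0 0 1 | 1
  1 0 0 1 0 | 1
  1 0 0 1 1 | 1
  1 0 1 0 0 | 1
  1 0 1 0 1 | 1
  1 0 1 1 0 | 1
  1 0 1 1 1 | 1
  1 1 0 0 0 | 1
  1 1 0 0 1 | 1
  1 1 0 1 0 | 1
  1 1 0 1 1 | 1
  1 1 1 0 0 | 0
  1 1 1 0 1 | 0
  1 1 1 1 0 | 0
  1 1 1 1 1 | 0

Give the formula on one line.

  ~c = 11110000111100001111000011110000
  ~b = 11111111000000001111111100000000
  (~c | ~b) = 11111111111100001111111111110000
  ((~c | ~b) & a) = 00000000000000001111111111110000
  ~e = 10101010101010101010101010101010
  (~e & ~c) = 10100000101000001010000010100000
  (b & (~e & ~c)) = 00000000101000000000000010100000
  (((~c | ~b) & a) | (b & (~e & ~c))) = 00000000101000001111111111110000
  (a | d) = 00110011001100111111111111111111
  ((((~c | ~b) & a) | (b & (~e & ~c))) & (a | d)) = 00000000001000001111111111110000

((((~c | ~b) & a) | (b & (~e & ~c))) & (a | d))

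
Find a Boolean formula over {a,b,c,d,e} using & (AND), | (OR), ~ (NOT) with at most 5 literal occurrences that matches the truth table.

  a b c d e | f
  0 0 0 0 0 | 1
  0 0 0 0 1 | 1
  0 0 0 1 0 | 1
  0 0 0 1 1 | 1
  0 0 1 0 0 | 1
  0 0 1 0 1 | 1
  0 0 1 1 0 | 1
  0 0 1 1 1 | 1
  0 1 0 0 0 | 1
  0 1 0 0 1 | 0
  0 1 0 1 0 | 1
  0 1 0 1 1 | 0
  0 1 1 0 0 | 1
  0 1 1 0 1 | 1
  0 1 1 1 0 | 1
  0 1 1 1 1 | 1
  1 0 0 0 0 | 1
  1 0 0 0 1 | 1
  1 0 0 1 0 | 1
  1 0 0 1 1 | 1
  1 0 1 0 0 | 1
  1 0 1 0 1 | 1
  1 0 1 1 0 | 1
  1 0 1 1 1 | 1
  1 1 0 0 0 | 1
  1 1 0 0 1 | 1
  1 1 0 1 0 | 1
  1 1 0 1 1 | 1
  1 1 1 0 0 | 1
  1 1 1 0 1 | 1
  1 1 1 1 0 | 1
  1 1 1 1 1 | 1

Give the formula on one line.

  ~e = 10101010101010101010101010101010
  (~e | a) = 10101010101010101111111111111111
  ~b = 11111111000000001111111100000000
  (c | ~b) = 11111111000011111111111100001111
  ((~e | a) | (c | ~b)) = 11111111101011111111111111111111

((~e | a) | (c | ~b))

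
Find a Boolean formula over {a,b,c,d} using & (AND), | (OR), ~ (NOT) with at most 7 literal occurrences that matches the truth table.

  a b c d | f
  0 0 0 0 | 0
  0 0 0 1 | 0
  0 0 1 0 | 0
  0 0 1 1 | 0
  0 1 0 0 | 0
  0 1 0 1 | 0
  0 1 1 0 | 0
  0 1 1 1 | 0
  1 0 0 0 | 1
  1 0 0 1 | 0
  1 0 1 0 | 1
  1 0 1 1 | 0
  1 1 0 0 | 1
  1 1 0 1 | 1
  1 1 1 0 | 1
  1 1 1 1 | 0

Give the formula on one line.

  ~d = 1010101010101010
  (~d | b) = 1010111110101111
  ~c = 1100110011001100
  (~d | ~c) = 1110111011101110
  ((~d | b) & (~d | ~c)) = 1010111010101110
  (a & ((~d | b) & (~d | ~c))) = 0000000010101110

(a & ((~d | b) & (~d | ~c)))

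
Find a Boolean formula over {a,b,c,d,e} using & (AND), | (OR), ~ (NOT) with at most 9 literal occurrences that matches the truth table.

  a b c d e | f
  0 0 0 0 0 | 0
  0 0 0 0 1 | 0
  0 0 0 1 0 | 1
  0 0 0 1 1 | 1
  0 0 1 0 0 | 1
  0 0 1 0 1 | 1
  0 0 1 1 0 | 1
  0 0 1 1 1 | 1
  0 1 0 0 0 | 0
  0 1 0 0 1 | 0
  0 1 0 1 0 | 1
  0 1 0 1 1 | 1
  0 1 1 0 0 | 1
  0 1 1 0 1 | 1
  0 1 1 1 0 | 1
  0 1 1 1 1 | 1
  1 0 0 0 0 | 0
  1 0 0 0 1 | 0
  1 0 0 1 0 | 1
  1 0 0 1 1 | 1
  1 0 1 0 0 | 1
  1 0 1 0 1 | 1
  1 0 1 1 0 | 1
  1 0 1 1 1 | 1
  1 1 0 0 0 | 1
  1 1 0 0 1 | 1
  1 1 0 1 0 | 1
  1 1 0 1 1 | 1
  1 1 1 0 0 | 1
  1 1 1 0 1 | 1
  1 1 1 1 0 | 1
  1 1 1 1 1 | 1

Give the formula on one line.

((d | ((a & (~c | (b | (d & a)))) & b)) | (c | d))

  ~c = 11110000111100001111000011110000
  (d & a) = 00000000000000000011001100110011
  (b | (d & a)) = 00000000111111110011001111111111
  (~c | (b | (d & a))) = 11110000111111111111001111111111
  (a & (~c | (b | (d & a)))) = 00000000000000001111001111111111
  ((a & (~c | (b | (d & a)))) & b) = 00000000000000000000000011111111
  (d | ((a & (~c | (b | (d & a)))) & b)) = 00110011001100110011001111111111
  (c | d) = 00111111001111110011111100111111
  ((d | ((a & (~c | (b | (d & a)))) & b)) | (c | d)) = 00111111001111110011111111111111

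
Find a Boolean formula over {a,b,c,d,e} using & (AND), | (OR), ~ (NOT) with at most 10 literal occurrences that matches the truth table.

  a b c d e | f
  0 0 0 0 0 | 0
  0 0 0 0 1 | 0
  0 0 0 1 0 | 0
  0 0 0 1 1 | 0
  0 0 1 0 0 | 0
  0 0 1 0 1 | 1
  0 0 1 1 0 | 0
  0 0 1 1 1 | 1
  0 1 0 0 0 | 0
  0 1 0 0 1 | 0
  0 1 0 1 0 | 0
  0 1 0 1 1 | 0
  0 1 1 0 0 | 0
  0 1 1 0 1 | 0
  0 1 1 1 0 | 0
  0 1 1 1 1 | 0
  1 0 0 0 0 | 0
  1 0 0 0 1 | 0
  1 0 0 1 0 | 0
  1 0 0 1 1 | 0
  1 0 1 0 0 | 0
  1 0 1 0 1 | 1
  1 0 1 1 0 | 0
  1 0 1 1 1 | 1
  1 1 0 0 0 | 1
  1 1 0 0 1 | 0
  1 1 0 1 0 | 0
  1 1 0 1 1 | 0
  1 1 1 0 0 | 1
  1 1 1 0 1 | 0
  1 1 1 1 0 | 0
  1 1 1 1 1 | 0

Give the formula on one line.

  ~b = 11111111000000001111111100000000
  (c & ~b) = 00001111000000000000111100000000
  ~e = 10101010101010101010101010101010
  ((c & ~b) | ~e) = 10101111101010101010111110101010
  ~d = 11001100110011001100110011001100
  (~d & a) = 00000000000000001100110011001100
  (c & e) = 00000101000001010000010100000101
  ((~d & a) | (c & e)) = 00000101000001011100110111001101
  (((c & ~b) | ~e) & ((~d & a) | (c & e))) = 00000101000000001000110110001000
  (e | b) = 01010101111111110101010111111111
  ((((c & ~b) | ~e) & ((~d & a) | (c & e))) & (e | b)) = 00000101000000000000010110001000

((((c & ~b) | ~e) & ((~d & a) | (c & e))) & (e | b))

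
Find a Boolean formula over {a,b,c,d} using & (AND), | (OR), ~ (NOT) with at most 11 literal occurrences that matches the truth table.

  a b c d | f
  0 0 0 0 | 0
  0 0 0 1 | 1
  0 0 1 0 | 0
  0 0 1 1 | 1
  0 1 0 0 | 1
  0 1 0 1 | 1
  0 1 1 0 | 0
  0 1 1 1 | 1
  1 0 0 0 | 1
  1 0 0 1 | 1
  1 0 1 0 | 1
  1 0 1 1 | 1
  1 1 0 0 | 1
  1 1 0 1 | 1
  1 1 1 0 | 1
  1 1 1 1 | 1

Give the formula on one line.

((((~c & (c | b)) | (a & (d & ~b))) | (~a & d)) | a)

  ~c = 1100110011001100
  (c | b) = 0011111100111111
  (~c & (c | b)) = 0000110000001100
  ~b = 1111000011110000
  (d & ~b) = 0101000001010000
  (a & (d & ~b)) = 0000000001010000
  ((~c & (c | b)) | (a & (d & ~b))) = 0000110001011100
  ~a = 1111111100000000
  (~a & d) = 0101010100000000
  (((~c & (c | b)) | (a & (d & ~b))) | (~a & d)) = 0101110101011100
  ((((~c & (c | b)) | (a & (d & ~b))) | (~a & d)) | a) = 0101110111111111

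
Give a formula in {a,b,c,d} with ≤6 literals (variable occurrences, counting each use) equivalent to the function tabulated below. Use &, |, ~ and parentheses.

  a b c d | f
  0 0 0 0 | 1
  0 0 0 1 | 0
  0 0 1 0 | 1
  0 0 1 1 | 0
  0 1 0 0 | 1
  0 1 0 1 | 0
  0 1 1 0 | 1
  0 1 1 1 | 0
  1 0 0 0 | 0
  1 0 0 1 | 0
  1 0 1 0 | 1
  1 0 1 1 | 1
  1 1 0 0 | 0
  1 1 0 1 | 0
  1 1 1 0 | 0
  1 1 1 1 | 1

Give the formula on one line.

((((d | ~b) & a) & c) | (~a & ~d))

  ~b = 1111000011110000
  (d | ~b) = 1111010111110101
  ((d | ~b) & a) = 0000000011110101
  (((d | ~b) & a) & c) = 0000000000110001
  ~a = 1111111100000000
  ~d = 1010101010101010
  (~a & ~d) = 1010101000000000
  ((((d | ~b) & a) & c) | (~a & ~d)) = 1010101000110001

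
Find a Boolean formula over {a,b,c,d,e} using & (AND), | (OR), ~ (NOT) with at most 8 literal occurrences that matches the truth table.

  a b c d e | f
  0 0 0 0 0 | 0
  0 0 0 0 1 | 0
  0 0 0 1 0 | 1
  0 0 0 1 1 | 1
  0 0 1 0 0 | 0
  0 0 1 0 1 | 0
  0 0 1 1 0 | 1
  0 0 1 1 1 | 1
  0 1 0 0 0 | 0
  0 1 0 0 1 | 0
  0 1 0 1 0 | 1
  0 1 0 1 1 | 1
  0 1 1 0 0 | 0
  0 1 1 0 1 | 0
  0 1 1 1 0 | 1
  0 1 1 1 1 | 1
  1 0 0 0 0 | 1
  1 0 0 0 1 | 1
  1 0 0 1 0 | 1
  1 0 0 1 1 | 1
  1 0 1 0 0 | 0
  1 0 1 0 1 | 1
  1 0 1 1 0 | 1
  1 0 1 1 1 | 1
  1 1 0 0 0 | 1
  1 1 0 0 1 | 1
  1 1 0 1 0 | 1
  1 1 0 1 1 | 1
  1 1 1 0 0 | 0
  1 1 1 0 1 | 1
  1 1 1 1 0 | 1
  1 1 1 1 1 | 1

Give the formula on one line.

  ~d = 11001100110011001100110011001100
  (a | ~d) = 11001100110011001111111111111111
  ~c = 11110000111100001111000011110000
  ((a | ~d) & ~c) = 11000000110000001111000011110000
  (e | d) = 01110111011101110111011101110111
  (((a | ~d) & ~c) | (e | d)) = 11110111111101111111011111110111
  (d | a) = 00110011001100111111111111111111
  ((((a | ~d) & ~c) | (e | d)) & (d | a)) = 00110011001100111111011111110111

((((a | ~d) & ~c) | (e | d)) & (d | a))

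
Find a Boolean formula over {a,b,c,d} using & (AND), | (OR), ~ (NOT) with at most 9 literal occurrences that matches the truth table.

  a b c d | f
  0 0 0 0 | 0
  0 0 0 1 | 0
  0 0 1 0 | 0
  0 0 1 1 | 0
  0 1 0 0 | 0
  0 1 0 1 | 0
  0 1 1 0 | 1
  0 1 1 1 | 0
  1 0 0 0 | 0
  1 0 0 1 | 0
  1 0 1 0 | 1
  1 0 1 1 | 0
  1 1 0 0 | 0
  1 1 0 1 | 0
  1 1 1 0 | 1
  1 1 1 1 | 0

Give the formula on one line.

  ~a = 1111111100000000
  (b & ~a) = 0000111100000000
  (a | (b & ~a)) = 0000111111111111
  ~d = 1010101010101010
  ~c = 1100110011001100
  (~d | ~c) = 1110111011101110
  (c & (~d | ~c)) = 0010001000100010
  ((a | (b & ~a)) & (c & (~d | ~c))) = 0000001000100010

((a | (b & ~a)) & (c & (~d | ~c)))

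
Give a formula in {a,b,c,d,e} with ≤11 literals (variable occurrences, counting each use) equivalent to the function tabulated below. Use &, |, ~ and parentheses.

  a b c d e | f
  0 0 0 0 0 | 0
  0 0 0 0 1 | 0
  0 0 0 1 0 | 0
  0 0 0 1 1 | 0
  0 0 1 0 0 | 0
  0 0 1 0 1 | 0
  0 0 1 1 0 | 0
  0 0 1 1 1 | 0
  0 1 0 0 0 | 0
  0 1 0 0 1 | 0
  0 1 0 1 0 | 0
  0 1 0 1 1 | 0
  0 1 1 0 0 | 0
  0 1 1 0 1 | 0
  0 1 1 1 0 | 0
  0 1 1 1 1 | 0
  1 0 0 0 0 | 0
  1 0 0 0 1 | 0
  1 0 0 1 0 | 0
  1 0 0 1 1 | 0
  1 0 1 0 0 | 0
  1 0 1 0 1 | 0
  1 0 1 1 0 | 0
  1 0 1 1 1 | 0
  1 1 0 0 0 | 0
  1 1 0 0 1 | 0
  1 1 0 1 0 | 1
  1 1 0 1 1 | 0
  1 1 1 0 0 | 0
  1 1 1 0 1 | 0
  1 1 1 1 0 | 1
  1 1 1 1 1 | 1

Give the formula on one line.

((((~d | c) & a) | (~b | ~e)) & ((d & a) & (b & a)))

  ~d = 11001100110011001100110011001100
  (~d | c) = 11001111110011111100111111001111
  ((~d | c) & a) = 00000000000000001100111111001111
  ~b = 11111111000000001111111100000000
  ~e = 10101010101010101010101010101010
  (~b | ~e) = 11111111101010101111111110101010
  (((~d | c) & a) | (~b | ~e)) = 11111111101010101111111111101111
  (d & a) = 00000000000000000011001100110011
  (b & a) = 00000000000000000000000011111111
  ((d & a) & (b & a)) = 00000000000000000000000000110011
  ((((~d | c) & a) | (~b | ~e)) & ((d & a) & (b & a))) = 00000000000000000000000000100011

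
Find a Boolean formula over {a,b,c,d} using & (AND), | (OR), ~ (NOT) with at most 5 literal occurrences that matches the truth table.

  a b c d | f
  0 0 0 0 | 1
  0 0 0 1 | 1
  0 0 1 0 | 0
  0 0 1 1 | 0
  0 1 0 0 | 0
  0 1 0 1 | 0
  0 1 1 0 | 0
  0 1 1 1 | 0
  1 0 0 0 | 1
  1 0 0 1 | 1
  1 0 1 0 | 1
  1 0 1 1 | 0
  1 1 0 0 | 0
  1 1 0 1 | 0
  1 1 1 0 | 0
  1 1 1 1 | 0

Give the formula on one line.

  ~d = 1010101010101010
  (~d & a) = 0000000010101010
  ~c = 1100110011001100
  (b | ~c) = 1100111111001111
  ((~d & a) | (b | ~c)) = 1100111111101111
  ~b = 1111000011110000
  (((~d & a) | (b | ~c)) & ~b) = 1100000011100000

(((~d & a) | (b | ~c)) & ~b)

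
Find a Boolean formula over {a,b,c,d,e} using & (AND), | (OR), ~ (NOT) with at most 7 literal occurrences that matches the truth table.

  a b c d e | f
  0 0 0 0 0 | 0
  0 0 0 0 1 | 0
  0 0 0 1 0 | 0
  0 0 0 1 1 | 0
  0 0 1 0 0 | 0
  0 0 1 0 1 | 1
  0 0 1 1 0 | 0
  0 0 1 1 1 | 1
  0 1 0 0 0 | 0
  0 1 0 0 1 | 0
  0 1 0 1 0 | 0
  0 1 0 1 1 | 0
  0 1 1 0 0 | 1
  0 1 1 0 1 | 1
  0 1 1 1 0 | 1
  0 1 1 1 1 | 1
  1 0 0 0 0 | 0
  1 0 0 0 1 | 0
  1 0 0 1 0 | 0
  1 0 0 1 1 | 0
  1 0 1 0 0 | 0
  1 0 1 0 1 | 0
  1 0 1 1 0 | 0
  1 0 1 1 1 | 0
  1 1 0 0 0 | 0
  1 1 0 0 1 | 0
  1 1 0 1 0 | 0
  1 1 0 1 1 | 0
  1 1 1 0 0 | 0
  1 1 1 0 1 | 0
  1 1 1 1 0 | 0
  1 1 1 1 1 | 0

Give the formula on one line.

(((b | e) & ~a) & c)

  (b | e) = 01010101111111110101010111111111
  ~a = 11111111111111110000000000000000
  ((b | e) & ~a) = 01010101111111110000000000000000
  (((b | e) & ~a) & c) = 00000101000011110000000000000000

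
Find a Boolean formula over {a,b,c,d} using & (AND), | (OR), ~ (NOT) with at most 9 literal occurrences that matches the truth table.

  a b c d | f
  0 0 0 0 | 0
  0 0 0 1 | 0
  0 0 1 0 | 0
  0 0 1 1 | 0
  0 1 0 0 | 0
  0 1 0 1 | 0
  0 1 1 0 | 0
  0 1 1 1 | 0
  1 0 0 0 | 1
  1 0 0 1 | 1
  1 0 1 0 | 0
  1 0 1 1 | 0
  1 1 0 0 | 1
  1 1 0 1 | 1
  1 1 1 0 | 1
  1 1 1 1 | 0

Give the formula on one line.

  ~a = 1111111100000000
  (b & ~a) = 0000111100000000
  (a | d) = 0101010111111111
  ((b & ~a) & (a | d)) = 0000010100000000
  (((b & ~a) & (a | d)) & c) = 0000000100000000
  ((((b & ~a) & (a | d)) & c) | a) = 0000000111111111
  ~d = 1010101010101010
  (~d & b) = 0000101000001010
  ~c = 1100110011001100
  ((~d & b) | ~c) = 1100111011001110
  (((((b & ~a) & (a | d)) & c) | a) & ((~d & b) | ~c)) = 0000000011001110

(((((b & ~a) & (a | d)) & c) | a) & ((~d & b) | ~c))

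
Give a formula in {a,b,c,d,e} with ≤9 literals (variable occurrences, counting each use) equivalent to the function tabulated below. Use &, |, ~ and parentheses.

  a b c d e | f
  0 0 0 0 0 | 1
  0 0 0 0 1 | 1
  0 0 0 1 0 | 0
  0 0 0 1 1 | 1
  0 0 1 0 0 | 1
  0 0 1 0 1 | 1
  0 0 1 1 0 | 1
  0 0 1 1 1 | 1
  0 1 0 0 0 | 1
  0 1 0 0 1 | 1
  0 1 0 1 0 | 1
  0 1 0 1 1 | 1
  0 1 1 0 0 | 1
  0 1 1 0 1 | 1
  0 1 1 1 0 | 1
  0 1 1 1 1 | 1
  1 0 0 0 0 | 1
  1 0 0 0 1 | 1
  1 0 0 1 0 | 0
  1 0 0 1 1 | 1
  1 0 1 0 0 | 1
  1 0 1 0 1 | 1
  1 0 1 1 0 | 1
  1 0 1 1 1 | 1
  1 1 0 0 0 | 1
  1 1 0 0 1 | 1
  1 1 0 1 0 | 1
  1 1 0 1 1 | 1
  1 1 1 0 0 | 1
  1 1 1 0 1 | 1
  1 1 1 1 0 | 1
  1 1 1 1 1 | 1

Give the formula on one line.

  ~d = 11001100110011001100110011001100
  (~d | c) = 11001111110011111100111111001111
  (b | (~d | c)) = 11001111111111111100111111111111
  ~b = 11111111000000001111111100000000
  (~b & e) = 01010101000000000101010100000000
  ~c = 11110000111100001111000011110000
  ((~b & e) & ~c) = 01010000000000000101000000000000
  ((b | (~d | c)) | ((~b & e) & ~c)) = 11011111111111111101111111111111

((b | (~d | c)) | ((~b & e) & ~c))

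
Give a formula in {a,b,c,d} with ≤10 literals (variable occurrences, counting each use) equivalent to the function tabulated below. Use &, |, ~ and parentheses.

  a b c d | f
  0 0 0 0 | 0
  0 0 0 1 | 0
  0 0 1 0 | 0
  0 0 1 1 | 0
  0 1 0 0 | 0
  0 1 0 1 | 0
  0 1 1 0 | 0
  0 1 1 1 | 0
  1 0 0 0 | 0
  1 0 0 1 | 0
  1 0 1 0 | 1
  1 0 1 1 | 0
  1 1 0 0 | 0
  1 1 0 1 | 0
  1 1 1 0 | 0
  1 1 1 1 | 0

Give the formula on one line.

(((c & a) & ~b) & (((~c & a) | b) | ~d))

  (c & a) = 0000000000110011
  ~b = 1111000011110000
  ((c & a) & ~b) = 0000000000110000
  ~c = 1100110011001100
  (~c & a) = 0000000011001100
  ((~c & a) | b) = 0000111111001111
  ~d = 1010101010101010
  (((~c & a) | b) | ~d) = 1010111111101111
  (((c & a) & ~b) & (((~c & a) | b) | ~d)) = 0000000000100000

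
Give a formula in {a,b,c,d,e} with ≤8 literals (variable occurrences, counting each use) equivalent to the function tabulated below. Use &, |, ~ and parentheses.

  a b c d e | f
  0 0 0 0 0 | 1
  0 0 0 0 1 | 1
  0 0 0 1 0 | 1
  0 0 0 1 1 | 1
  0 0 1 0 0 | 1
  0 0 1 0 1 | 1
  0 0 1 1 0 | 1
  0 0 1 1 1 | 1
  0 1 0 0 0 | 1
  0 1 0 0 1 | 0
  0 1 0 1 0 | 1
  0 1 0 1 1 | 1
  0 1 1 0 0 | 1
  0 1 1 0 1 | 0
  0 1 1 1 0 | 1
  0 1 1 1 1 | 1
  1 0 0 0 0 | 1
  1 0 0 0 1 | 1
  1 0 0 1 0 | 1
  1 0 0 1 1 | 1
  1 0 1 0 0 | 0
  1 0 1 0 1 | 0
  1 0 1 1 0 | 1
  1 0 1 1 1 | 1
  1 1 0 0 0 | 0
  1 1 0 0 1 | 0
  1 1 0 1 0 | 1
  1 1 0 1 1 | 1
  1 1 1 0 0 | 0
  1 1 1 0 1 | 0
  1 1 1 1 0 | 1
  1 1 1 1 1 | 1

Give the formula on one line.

((~b & (~c | d)) | (((~a & ~e) | (~b & ~a)) | d))

  ~b = 11111111000000001111111100000000
  ~c = 11110000111100001111000011110000
  (~c | d) = 11110011111100111111001111110011
  (~b & (~c | d)) = 11110011000000001111001100000000
  ~a = 11111111111111110000000000000000
  ~e = 10101010101010101010101010101010
  (~a & ~e) = 10101010101010100000000000000000
  (~b & ~a) = 11111111000000000000000000000000
  ((~a & ~e) | (~b & ~a)) = 11111111101010100000000000000000
  (((~a & ~e) | (~b & ~a)) | d) = 11111111101110110011001100110011
  ((~b & (~c | d)) | (((~a & ~e) | (~b & ~a)) | d)) = 11111111101110111111001100110011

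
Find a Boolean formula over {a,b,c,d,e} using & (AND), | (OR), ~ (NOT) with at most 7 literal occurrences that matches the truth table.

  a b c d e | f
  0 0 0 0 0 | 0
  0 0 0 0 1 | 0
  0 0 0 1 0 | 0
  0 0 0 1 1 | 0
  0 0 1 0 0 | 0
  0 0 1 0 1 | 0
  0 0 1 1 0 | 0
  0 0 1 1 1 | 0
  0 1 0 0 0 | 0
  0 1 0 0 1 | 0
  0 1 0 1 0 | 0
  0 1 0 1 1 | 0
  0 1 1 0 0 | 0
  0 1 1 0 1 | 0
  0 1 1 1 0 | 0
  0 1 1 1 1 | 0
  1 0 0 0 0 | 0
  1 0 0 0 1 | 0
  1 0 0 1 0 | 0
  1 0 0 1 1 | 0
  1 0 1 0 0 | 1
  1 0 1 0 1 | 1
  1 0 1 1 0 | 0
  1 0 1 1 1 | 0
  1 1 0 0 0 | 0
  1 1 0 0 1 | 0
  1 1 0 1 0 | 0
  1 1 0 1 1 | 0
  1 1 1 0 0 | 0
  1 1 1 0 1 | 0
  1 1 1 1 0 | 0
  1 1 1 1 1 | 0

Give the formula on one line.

((~b & a) & ((c | d) & ~d))

  ~b = 11111111000000001111111100000000
  (~b & a) = 00000000000000001111111100000000
  (c | d) = 00111111001111110011111100111111
  ~d = 11001100110011001100110011001100
  ((c | d) & ~d) = 00001100000011000000110000001100
  ((~b & a) & ((c | d) & ~d)) = 00000000000000000000110000000000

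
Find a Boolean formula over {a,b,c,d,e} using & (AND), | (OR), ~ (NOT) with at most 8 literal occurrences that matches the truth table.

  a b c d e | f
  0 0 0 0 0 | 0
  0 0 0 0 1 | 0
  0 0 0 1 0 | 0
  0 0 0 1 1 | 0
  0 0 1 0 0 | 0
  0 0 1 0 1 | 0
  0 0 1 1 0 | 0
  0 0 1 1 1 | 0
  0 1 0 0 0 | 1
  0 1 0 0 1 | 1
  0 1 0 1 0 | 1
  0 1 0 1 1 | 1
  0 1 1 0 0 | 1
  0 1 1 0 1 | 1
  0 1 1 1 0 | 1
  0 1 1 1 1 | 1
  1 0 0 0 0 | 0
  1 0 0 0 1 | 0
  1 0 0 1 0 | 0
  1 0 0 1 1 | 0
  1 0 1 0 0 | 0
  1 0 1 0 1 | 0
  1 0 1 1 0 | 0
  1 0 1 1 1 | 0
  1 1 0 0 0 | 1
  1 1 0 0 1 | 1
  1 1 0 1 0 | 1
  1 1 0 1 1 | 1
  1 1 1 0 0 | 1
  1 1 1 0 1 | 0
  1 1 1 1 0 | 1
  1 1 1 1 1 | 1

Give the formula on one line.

  ~a = 11111111111111110000000000000000
  ~e = 10101010101010101010101010101010
  ~c = 11110000111100001111000011110000
  (~e | ~c) = 11111010111110101111101011111010
  (~a | (~e | ~c)) = 11111111111111111111101011111010
  (~e | a) = 10101010101010101111111111111111
  (d & (~e | a)) = 00100010001000100011001100110011
  ((~a | (~e | ~c)) | (d & (~e | a))) = 11111111111111111111101111111011
  (b & ((~a | (~e | ~c)) | (d & (~e | a)))) = 00000000111111110000000011111011

(b & ((~a | (~e | ~c)) | (d & (~e | a))))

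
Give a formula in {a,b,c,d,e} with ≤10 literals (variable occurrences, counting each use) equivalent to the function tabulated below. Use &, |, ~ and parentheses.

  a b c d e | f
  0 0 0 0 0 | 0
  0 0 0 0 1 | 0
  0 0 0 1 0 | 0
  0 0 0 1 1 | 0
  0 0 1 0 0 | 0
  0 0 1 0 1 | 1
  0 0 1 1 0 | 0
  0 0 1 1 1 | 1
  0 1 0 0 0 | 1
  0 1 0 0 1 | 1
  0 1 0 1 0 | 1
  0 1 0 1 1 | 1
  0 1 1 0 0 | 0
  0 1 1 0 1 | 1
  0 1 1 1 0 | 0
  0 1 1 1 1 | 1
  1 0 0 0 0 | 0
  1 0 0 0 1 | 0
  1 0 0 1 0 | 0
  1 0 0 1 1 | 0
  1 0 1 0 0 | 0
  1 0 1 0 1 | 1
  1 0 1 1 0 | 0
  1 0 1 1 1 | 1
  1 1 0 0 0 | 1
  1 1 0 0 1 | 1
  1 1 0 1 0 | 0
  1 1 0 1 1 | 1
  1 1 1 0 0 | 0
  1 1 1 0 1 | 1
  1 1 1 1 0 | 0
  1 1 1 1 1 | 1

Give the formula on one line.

((((~a | ~d) | ~b) & (~c & b)) | ((c & e) | (e & b)))

  ~a = 11111111111111110000000000000000
  ~d = 11001100110011001100110011001100
  (~a | ~d) = 11111111111111111100110011001100
  ~b = 11111111000000001111111100000000
  ((~a | ~d) | ~b) = 11111111111111111111111111001100
  ~c = 11110000111100001111000011110000
  (~c & b) = 00000000111100000000000011110000
  (((~a | ~d) | ~b) & (~c & b)) = 00000000111100000000000011000000
  (c & e) = 00000101000001010000010100000101
  (e & b) = 00000000010101010000000001010101
  ((c & e) | (e & b)) = 00000101010101010000010101010101
  ((((~a | ~d) | ~b) & (~c & b)) | ((c & e) | (e & b))) = 00000101111101010000010111010101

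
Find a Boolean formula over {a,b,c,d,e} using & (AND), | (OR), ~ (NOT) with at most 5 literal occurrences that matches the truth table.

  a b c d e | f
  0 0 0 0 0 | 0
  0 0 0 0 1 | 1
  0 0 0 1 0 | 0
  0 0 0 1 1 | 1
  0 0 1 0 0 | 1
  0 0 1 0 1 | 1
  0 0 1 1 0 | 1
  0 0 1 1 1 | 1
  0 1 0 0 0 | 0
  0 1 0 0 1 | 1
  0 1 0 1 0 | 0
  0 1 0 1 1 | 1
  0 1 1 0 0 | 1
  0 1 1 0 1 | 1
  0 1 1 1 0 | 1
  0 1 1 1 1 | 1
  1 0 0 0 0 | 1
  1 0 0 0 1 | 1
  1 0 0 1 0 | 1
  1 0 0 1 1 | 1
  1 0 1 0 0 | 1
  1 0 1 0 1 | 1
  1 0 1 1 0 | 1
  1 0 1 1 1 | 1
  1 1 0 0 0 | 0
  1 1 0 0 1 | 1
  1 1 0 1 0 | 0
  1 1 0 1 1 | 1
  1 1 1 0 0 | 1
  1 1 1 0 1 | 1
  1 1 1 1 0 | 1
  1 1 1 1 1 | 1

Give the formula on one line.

((e | c) | (e | (~b & a)))

  (e | c) = 01011111010111110101111101011111
  ~b = 11111111000000001111111100000000
  (~b & a) = 00000000000000001111111100000000
  (e | (~b & a)) = 01010101010101011111111101010101
  ((e | c) | (e | (~b & a))) = 01011111010111111111111101011111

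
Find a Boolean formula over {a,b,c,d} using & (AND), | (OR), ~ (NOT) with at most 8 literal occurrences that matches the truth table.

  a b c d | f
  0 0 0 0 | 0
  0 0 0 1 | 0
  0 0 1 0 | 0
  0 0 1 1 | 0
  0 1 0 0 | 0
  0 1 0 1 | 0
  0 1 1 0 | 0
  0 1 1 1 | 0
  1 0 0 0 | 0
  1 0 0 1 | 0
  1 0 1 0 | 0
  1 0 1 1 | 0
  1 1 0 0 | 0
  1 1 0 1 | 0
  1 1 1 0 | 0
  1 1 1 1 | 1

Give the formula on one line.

((c & (b & (~c | d))) & ((~c | (a & c)) & c))

  ~c = 1100110011001100
  (~c | d) = 1101110111011101
  (b & (~c | d)) = 0000110100001101
  (c & (b & (~c | d))) = 0000000100000001
  (a & c) = 0000000000110011
  (~c | (a & c)) = 1100110011111111
  ((~c | (a & c)) & c) = 0000000000110011
  ((c & (b & (~c | d))) & ((~c | (a & c)) & c)) = 0000000000000001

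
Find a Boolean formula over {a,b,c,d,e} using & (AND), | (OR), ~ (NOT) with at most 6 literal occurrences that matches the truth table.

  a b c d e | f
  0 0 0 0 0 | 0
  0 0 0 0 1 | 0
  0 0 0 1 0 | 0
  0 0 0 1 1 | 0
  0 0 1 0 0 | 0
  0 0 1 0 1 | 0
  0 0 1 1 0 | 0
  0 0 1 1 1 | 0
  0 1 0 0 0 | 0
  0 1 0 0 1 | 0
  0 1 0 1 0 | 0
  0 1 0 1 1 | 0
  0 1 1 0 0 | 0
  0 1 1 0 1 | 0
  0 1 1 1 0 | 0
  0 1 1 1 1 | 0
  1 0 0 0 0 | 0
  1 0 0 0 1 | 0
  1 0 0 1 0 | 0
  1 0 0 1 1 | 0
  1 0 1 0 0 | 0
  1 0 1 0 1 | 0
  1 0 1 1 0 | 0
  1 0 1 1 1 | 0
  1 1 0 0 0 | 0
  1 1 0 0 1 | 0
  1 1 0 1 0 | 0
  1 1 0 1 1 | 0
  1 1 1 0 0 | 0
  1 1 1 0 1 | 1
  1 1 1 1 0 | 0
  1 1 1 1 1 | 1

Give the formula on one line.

  ~a = 11111111111111110000000000000000
  (~a | e) = 11111111111111110101010101010101
  (c & b) = 00000000000011110000000000001111
  ((~a | e) & (c & b)) = 00000000000011110000000000000101
  (((~a | e) & (c & b)) & a) = 00000000000000000000000000000101

(((~a | e) & (c & b)) & a)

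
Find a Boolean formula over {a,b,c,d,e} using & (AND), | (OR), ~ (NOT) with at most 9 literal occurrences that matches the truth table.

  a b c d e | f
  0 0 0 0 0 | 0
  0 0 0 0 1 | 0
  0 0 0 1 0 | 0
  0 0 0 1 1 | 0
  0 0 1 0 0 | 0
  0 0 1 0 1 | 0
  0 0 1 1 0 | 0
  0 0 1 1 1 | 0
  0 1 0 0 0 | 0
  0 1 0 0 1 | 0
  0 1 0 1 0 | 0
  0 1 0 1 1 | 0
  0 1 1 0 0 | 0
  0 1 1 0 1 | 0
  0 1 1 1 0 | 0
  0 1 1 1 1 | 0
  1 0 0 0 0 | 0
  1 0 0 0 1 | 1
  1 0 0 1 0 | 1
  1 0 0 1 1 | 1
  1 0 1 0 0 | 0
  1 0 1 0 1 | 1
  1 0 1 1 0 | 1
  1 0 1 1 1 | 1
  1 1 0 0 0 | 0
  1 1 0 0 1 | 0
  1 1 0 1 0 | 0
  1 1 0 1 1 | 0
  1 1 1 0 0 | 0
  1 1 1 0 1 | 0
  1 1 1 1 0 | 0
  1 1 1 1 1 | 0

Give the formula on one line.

((((~b & d) & (~d | a)) | (e & a)) & ((c & ~a) | ~b))

  ~b = 11111111000000001111111100000000
  (~b & d) = 00110011000000000011001100000000
  ~d = 11001100110011001100110011001100
  (~d | a) = 11001100110011001111111111111111
  ((~b & d) & (~d | a)) = 00000000000000000011001100000000
  (e & a) = 00000000000000000101010101010101
  (((~b & d) & (~d | a)) | (e & a)) = 00000000000000000111011101010101
  ~a = 11111111111111110000000000000000
  (c & ~a) = 00001111000011110000000000000000
  ((c & ~a) | ~b) = 11111111000011111111111100000000
  ((((~b & d) & (~d | a)) | (e & a)) & ((c & ~a) | ~b)) = 00000000000000000111011100000000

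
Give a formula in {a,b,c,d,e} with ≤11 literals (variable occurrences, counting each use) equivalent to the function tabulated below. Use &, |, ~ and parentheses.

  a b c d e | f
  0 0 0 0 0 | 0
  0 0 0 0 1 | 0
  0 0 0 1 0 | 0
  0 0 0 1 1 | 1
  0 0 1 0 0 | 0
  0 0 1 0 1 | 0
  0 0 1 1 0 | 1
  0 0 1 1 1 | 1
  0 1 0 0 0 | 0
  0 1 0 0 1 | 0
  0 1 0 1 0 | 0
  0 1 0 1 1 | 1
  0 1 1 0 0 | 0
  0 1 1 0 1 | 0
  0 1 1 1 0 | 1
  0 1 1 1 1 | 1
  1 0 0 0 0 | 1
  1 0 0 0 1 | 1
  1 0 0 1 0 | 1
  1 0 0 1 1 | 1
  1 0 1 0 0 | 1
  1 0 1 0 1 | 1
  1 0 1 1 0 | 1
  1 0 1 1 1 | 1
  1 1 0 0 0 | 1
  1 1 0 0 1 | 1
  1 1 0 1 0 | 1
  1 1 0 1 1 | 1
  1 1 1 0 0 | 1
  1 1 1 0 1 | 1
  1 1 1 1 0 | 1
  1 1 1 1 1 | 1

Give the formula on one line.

  ~e = 10101010101010101010101010101010
  (~e | d) = 10111011101110111011101110111011
  ~d = 11001100110011001100110011001100
  (~d | e) = 11011101110111011101110111011101
  ((~e | d) & (~d | e)) = 10011001100110011001100110011001
  (((~e | d) & (~d | e)) & e) = 00010001000100010001000100010001
  ((((~e | d) & (~d | e)) & e) | c) = 00011111000111110001111100011111
  (d & ((((~e | d) & (~d | e)) & e) | c)) = 00010011000100110001001100010011
  ((d & ((((~e | d) & (~d | e)) & e) | c)) | a) = 00010011000100111111111111111111

((d & ((((~e | d) & (~d | e)) & e) | c)) | a)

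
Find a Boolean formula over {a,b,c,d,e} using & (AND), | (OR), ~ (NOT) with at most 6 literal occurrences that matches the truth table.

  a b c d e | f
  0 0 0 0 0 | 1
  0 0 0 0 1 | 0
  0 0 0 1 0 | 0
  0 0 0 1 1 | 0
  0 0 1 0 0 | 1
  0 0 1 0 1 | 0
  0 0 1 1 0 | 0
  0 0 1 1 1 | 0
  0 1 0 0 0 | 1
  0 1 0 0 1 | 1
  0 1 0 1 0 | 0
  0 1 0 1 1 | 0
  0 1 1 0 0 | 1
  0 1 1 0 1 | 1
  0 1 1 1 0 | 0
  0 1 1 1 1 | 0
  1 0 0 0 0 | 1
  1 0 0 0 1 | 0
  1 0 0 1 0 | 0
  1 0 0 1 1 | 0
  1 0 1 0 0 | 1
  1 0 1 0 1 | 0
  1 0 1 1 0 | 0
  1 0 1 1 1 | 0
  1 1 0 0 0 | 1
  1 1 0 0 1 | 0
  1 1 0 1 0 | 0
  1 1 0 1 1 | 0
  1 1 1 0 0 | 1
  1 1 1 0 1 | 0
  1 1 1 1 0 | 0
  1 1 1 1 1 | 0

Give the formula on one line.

(((~a & b) | ~e) & ~d)

  ~a = 11111111111111110000000000000000
  (~a & b) = 00000000111111110000000000000000
  ~e = 10101010101010101010101010101010
  ((~a & b) | ~e) = 10101010111111111010101010101010
  ~d = 11001100110011001100110011001100
  (((~a & b) | ~e) & ~d) = 10001000110011001000100010001000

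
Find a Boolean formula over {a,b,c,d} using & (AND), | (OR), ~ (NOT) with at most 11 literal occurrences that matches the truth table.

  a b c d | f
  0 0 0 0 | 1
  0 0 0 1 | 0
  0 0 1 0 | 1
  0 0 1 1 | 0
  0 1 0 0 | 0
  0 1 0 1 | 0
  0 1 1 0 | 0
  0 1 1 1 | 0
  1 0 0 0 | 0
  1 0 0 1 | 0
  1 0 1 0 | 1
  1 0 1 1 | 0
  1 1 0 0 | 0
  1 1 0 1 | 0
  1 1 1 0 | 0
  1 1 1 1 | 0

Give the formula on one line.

  ~b = 1111000011110000
  (c | ~b) = 1111001111110011
  (d & (c | ~b)) = 0101000101010001
  (~b | (d & (c | ~b))) = 1111000111110001
  (d & (~b | (d & (c | ~b)))) = 0101000101010001
  ~a = 1111111100000000
  ((d & (~b | (d & (c | ~b)))) | ~a) = 1111111101010001
  (((d & (~b | (d & (c | ~b)))) | ~a) | c) = 1111111101110011
  ~d = 1010101010101010
  ((((d & (~b | (d & (c | ~b)))) | ~a) | c) & ~d) = 1010101000100010
  (((((d & (~b | (d & (c | ~b)))) | ~a) | c) & ~d) & ~b) = 1010000000100000

(((((d & (~b | (d & (c | ~b)))) | ~a) | c) & ~d) & ~b)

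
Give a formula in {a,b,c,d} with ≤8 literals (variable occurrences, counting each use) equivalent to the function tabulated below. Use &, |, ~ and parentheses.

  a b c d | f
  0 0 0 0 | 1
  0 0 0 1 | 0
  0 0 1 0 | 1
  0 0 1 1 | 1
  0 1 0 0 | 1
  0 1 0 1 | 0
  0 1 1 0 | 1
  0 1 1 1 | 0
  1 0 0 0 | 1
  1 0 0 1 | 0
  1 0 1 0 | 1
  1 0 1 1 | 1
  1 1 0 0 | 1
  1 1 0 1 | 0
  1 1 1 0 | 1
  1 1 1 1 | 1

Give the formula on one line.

((~d | (a & (~d | c))) | (~b & c))

  ~d = 1010101010101010
  (~d | c) = 1011101110111011
  (a & (~d | c)) = 0000000010111011
  (~d | (a & (~d | c))) = 1010101010111011
  ~b = 1111000011110000
  (~b & c) = 0011000000110000
  ((~d | (a & (~d | c))) | (~b & c)) = 1011101010111011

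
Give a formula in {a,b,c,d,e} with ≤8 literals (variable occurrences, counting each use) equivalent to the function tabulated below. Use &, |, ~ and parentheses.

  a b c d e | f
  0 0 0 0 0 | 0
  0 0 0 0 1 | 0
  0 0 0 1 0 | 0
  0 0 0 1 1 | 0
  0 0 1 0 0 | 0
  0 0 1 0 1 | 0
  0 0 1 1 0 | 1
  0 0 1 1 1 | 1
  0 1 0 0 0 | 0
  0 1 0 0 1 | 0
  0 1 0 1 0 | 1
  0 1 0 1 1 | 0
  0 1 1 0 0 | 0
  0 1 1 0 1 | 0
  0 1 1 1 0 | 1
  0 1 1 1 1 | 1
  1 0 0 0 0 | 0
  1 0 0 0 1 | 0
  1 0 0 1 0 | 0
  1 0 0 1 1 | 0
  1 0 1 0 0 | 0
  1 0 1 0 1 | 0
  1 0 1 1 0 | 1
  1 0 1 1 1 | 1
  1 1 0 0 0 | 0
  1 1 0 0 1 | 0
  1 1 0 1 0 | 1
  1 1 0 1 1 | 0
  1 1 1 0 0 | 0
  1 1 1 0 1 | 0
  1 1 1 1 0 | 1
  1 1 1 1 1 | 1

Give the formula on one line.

  ~c = 11110000111100001111000011110000
  ~e = 10101010101010101010101010101010
  (~e & b) = 00000000101010100000000010101010
  (~c & (~e & b)) = 00000000101000000000000010100000
  ~d = 11001100110011001100110011001100
  (~d | c) = 11001111110011111100111111001111
  ((~d | c) & d) = 00000011000000110000001100000011
  ((~c & (~e & b)) | ((~d | c) & d)) = 00000011101000110000001110100011
  (d & ((~c & (~e & b)) | ((~d | c) & d))) = 00000011001000110000001100100011

(d & ((~c & (~e & b)) | ((~d | c) & d)))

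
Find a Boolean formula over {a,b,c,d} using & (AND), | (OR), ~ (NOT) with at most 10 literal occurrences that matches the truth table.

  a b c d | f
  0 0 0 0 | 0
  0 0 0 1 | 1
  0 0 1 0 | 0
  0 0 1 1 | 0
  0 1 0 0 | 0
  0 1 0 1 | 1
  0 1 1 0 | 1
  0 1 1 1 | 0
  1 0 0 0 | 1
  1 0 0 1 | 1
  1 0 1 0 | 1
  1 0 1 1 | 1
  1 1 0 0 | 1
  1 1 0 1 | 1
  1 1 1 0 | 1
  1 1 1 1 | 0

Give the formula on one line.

(((a | b) & ((~d | ~b) & c)) | ((~d | ~c) & (a | d)))

  (a | b) = 0000111111111111
  ~d = 1010101010101010
  ~b = 1111000011110000
  (~d | ~b) = 1111101011111010
  ((~d | ~b) & c) = 0011001000110010
  ((a | b) & ((~d | ~b) & c)) = 0000001000110010
  ~c = 1100110011001100
  (~d | ~c) = 1110111011101110
  (a | d) = 0101010111111111
  ((~d | ~c) & (a | d)) = 0100010011101110
  (((a | b) & ((~d | ~b) & c)) | ((~d | ~c) & (a | d))) = 0100011011111110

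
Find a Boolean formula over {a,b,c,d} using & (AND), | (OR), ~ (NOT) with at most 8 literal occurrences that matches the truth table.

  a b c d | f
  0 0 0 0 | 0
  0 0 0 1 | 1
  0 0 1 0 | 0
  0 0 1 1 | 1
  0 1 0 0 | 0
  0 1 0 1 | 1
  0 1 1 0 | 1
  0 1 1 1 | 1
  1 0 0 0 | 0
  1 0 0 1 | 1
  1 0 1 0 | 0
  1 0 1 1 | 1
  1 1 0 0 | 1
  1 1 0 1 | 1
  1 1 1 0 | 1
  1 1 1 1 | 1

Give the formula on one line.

  (d | b) = 0101111101011111
  ~a = 1111111100000000
  ~d = 1010101010101010
  (~d & c) = 0010001000100010
  (~a & (~d & c)) = 0010001000000000
  ((~a & (~d & c)) | d) = 0111011101010101
  (a & b) = 0000000000001111
  (((~a & (~d & c)) | d) | (a & b)) = 0111011101011111
  ((d | b) & (((~a & (~d & c)) | d) | (a & b))) = 0101011101011111

((d | b) & (((~a & (~d & c)) | d) | (a & b)))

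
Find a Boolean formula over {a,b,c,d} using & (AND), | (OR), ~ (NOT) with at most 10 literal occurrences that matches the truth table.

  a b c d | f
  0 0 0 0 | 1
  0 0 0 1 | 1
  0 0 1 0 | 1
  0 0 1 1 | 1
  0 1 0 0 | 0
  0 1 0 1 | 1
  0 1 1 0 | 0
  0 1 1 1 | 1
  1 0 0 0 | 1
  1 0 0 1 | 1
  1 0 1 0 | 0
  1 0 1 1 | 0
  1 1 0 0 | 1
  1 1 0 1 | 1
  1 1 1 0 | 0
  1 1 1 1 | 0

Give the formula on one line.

(((~c | ~a) & (a | (~d & ~b))) | (d & ~a))

  ~c = 1100110011001100
  ~a = 1111111100000000
  (~c | ~a) = 1111111111001100
  ~d = 1010101010101010
  ~b = 1111000011110000
  (~d & ~b) = 1010000010100000
  (a | (~d & ~b)) = 1010000011111111
  ((~c | ~a) & (a | (~d & ~b))) = 1010000011001100
  (d & ~a) = 0101010100000000
  (((~c | ~a) & (a | (~d & ~b))) | (d & ~a)) = 1111010111001100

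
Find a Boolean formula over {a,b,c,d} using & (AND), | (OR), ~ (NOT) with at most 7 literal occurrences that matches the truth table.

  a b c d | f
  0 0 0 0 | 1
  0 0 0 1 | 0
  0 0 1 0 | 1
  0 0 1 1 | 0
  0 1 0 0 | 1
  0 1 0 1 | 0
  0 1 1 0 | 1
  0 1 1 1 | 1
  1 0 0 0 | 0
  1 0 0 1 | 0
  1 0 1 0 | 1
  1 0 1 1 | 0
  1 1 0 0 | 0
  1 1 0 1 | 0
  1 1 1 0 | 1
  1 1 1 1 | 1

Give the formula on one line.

  ~d = 1010101010101010
  ~a = 1111111100000000
  (~d & ~a) = 1010101000000000
  ((~d & ~a) | c) = 1011101100110011
  (b | ~d) = 1010111110101111
  (((~d & ~a) | c) & (b | ~d)) = 1010101100100011

(((~d & ~a) | c) & (b | ~d))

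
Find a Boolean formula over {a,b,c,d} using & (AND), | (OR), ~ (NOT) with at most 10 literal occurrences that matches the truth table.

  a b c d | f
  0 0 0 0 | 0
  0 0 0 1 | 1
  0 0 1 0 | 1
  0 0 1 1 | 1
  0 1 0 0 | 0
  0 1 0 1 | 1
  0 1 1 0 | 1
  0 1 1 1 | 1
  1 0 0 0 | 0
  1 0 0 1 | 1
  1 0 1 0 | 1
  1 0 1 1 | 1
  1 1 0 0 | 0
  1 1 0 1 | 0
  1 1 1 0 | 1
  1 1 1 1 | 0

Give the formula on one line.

  (c | d) = 0111011101110111
  ~a = 1111111100000000
  (b & ~a) = 0000111100000000
  ~d = 1010101010101010
  ((b & ~a) | ~d) = 1010111110101010
  (((b & ~a) | ~d) & b) = 0000111100001010
  ~b = 1111000011110000
  ((((b & ~a) | ~d) & b) | ~b) = 1111111111111010
  ((c | d) & ((((b & ~a) | ~d) & b) | ~b)) = 0111011101110010

((c | d) & ((((b & ~a) | ~d) & b) | ~b))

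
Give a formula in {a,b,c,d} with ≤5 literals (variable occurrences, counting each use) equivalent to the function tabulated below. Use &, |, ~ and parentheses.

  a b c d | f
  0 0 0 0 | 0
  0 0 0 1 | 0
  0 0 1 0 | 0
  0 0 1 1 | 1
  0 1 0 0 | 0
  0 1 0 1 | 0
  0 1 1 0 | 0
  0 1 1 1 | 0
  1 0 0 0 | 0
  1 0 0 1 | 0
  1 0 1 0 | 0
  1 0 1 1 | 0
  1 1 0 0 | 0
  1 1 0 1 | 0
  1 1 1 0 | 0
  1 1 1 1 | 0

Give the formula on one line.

  ~c = 1100110011001100
  ~b = 1111000011110000
  (d & ~b) = 0101000001010000
  (~c | (d & ~b)) = 1101110011011100
  ~a = 1111111100000000
  (c & ~a) = 0011001100000000
  ((~c | (d & ~b)) & (c & ~a)) = 0001000000000000

((~c | (d & ~b)) & (c & ~a))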